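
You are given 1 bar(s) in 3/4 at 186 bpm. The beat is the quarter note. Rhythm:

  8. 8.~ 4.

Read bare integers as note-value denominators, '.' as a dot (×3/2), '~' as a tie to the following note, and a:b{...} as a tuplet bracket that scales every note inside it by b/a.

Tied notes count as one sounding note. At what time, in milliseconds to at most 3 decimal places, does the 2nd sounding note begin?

note 2 onset = 3/4b = 241.935ms

1. 0.0ms @ 0 + 241.935ms (3/4)
2. 241.935ms @ 3/4 + 725.806ms (9/4)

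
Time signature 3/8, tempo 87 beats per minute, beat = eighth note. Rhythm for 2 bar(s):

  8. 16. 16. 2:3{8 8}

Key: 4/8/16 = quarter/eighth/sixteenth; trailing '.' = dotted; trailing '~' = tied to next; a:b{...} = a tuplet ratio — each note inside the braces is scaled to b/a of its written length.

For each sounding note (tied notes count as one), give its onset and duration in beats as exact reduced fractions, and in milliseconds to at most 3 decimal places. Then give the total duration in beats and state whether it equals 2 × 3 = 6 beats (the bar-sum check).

1) 0.0ms=0b +1034.483ms=3/2b
2) 1034.483ms=3/2b +517.241ms=3/4b
3) 1551.724ms=9/4b +517.241ms=3/4b
4) 2068.966ms=3b +1034.483ms=3/2b
5) 3103.448ms=9/2b +1034.483ms=3/2b
Σ=6b of 6 (87bpm 3/8) — PASS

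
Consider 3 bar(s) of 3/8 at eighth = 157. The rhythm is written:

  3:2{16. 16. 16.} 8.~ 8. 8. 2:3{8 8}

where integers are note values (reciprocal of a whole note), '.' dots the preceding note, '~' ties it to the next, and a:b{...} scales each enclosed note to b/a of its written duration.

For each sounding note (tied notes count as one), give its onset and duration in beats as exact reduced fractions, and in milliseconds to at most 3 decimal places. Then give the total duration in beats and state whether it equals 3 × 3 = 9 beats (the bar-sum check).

1) 0.0ms=0b +191.083ms=1/2b
2) 191.083ms=1/2b +191.083ms=1/2b
3) 382.166ms=1b +191.083ms=1/2b
4) 573.248ms=3/2b +1146.497ms=3b
5) 1719.745ms=9/2b +573.248ms=3/2b
6) 2292.994ms=6b +573.248ms=3/2b
7) 2866.242ms=15/2b +573.248ms=3/2b
Σ=9b of 9 (157bpm 3/8) — PASS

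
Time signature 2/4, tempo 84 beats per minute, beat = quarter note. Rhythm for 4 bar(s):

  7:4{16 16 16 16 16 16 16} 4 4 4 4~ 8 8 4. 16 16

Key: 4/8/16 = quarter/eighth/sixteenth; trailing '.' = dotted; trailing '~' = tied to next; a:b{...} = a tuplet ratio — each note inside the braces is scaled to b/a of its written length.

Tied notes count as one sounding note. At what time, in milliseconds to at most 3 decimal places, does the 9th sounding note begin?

note 9 onset = 2b = 1428.571ms

1. 0.0ms @ 0 + 102.041ms (1/7)
2. 102.041ms @ 1/7 + 102.041ms (1/7)
3. 204.082ms @ 2/7 + 102.041ms (1/7)
4. 306.122ms @ 3/7 + 102.041ms (1/7)
5. 408.163ms @ 4/7 + 102.041ms (1/7)
6. 510.204ms @ 5/7 + 102.041ms (1/7)
7. 612.245ms @ 6/7 + 102.041ms (1/7)
8. 714.286ms @ 1 + 714.286ms (1)
9. 1428.571ms @ 2 + 714.286ms (1)
10. 2142.857ms @ 3 + 714.286ms (1)
11. 2857.143ms @ 4 + 1071.429ms (3/2)
12. 3928.571ms @ 11/2 + 357.143ms (1/2)
13. 4285.714ms @ 6 + 1071.429ms (3/2)
14. 5357.143ms @ 15/2 + 178.571ms (1/4)
15. 5535.714ms @ 31/4 + 178.571ms (1/4)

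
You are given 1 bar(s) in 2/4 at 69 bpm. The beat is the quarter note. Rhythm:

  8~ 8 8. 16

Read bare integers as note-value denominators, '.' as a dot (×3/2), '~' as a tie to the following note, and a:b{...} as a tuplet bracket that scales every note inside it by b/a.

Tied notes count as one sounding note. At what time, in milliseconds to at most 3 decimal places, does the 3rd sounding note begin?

1. 0.0ms @ 0 + 869.565ms (1)
2. 869.565ms @ 1 + 652.174ms (3/4)
3. 1521.739ms @ 7/4 + 217.391ms (1/4)

note 3 onset = 7/4b = 1521.739ms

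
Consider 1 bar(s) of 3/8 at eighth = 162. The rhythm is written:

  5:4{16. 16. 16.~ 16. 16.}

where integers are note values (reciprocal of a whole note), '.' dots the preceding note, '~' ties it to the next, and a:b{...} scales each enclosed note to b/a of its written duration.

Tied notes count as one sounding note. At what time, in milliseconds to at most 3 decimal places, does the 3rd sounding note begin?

note 3 onset = 6/5b = 444.444ms

1. 0.0ms @ 0 + 222.222ms (3/5)
2. 222.222ms @ 3/5 + 222.222ms (3/5)
3. 444.444ms @ 6/5 + 444.444ms (6/5)
4. 888.889ms @ 12/5 + 222.222ms (3/5)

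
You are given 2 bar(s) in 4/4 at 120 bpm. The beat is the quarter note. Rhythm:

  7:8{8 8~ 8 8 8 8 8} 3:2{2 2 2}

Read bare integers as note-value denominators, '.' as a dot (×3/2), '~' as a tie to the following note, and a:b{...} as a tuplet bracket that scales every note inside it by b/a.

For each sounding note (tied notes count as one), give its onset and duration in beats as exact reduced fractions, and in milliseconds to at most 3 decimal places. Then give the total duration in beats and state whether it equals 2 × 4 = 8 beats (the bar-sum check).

1) 0.0ms=0b +285.714ms=4/7b
2) 285.714ms=4/7b +571.429ms=8/7b
3) 857.143ms=12/7b +285.714ms=4/7b
4) 1142.857ms=16/7b +285.714ms=4/7b
5) 1428.571ms=20/7b +285.714ms=4/7b
6) 1714.286ms=24/7b +285.714ms=4/7b
7) 2000.0ms=4b +666.667ms=4/3b
8) 2666.667ms=16/3b +666.667ms=4/3b
9) 3333.333ms=20/3b +666.667ms=4/3b
Σ=8b of 8 (120bpm 4/4) — PASS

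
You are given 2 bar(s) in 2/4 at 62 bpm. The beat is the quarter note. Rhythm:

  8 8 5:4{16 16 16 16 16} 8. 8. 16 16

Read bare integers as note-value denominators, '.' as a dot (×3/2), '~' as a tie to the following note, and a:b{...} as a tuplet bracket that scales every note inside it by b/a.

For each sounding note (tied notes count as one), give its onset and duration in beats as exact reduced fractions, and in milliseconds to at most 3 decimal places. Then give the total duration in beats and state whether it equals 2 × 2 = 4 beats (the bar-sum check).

1) 0.0ms=0b +483.871ms=1/2b
2) 483.871ms=1/2b +483.871ms=1/2b
3) 967.742ms=1b +193.548ms=1/5b
4) 1161.29ms=6/5b +193.548ms=1/5b
5) 1354.839ms=7/5b +193.548ms=1/5b
6) 1548.387ms=8/5b +193.548ms=1/5b
7) 1741.935ms=9/5b +193.548ms=1/5b
8) 1935.484ms=2b +725.806ms=3/4b
9) 2661.29ms=11/4b +725.806ms=3/4b
10) 3387.097ms=7/2b +241.935ms=1/4b
11) 3629.032ms=15/4b +241.935ms=1/4b
Σ=4b of 4 (62bpm 2/4) — PASS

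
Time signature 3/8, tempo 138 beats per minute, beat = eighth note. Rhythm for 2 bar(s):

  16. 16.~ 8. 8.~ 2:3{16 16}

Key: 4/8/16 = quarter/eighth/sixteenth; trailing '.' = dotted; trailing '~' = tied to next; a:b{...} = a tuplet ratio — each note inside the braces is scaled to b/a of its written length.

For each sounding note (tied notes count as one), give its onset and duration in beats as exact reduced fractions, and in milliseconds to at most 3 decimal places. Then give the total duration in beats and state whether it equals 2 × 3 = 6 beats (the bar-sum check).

1) 0.0ms=0b +326.087ms=3/4b
2) 326.087ms=3/4b +978.261ms=9/4b
3) 1304.348ms=3b +978.261ms=9/4b
4) 2282.609ms=21/4b +326.087ms=3/4b
Σ=6b of 6 (138bpm 3/8) — PASS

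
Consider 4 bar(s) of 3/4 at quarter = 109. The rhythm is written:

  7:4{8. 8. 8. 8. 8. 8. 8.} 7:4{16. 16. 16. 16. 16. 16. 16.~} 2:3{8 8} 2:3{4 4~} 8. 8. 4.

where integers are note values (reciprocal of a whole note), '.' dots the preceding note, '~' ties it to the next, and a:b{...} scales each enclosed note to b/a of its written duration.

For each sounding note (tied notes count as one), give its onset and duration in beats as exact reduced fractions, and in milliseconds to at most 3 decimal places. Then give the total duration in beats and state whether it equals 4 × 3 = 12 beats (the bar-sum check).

1) 0.0ms=0b +235.911ms=3/7b
2) 235.911ms=3/7b +235.911ms=3/7b
3) 471.822ms=6/7b +235.911ms=3/7b
4) 707.733ms=9/7b +235.911ms=3/7b
5) 943.644ms=12/7b +235.911ms=3/7b
6) 1179.554ms=15/7b +235.911ms=3/7b
7) 1415.465ms=18/7b +235.911ms=3/7b
8) 1651.376ms=3b +117.955ms=3/14b
9) 1769.332ms=45/14b +117.955ms=3/14b
10) 1887.287ms=24/7b +117.955ms=3/14b
11) 2005.242ms=51/14b +117.955ms=3/14b
12) 2123.198ms=27/7b +117.955ms=3/14b
13) 2241.153ms=57/14b +117.955ms=3/14b
14) 2359.109ms=30/7b +530.799ms=27/28b
15) 2889.908ms=21/4b +412.844ms=3/4b
16) 3302.752ms=6b +825.688ms=3/2b
17) 4128.44ms=15/2b +1238.532ms=9/4b
18) 5366.972ms=39/4b +412.844ms=3/4b
19) 5779.817ms=21/2b +825.688ms=3/2b
Σ=12b of 12 (109bpm 3/4) — PASS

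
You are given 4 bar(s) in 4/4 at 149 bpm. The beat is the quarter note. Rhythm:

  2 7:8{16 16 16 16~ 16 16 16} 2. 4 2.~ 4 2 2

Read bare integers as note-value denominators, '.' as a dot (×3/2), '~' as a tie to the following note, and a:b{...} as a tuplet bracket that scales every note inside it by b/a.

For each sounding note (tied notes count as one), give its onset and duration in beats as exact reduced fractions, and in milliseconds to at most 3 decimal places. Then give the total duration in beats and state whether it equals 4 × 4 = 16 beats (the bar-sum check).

1) 0.0ms=0b +805.369ms=2b
2) 805.369ms=2b +115.053ms=2/7b
3) 920.422ms=16/7b +115.053ms=2/7b
4) 1035.475ms=18/7b +115.053ms=2/7b
5) 1150.527ms=20/7b +230.105ms=4/7b
6) 1380.633ms=24/7b +115.053ms=2/7b
7) 1495.686ms=26/7b +115.053ms=2/7b
8) 1610.738ms=4b +1208.054ms=3b
9) 2818.792ms=7b +402.685ms=1b
10) 3221.477ms=8b +1610.738ms=4b
11) 4832.215ms=12b +805.369ms=2b
12) 5637.584ms=14b +805.369ms=2b
Σ=16b of 16 (149bpm 4/4) — PASS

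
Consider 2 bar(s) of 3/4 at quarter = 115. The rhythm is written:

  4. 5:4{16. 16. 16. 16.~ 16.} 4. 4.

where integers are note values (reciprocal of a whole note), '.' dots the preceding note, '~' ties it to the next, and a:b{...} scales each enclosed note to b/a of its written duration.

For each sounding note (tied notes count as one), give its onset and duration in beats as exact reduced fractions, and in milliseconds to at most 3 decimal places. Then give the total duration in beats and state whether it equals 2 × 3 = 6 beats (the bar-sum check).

1) 0.0ms=0b +782.609ms=3/2b
2) 782.609ms=3/2b +156.522ms=3/10b
3) 939.13ms=9/5b +156.522ms=3/10b
4) 1095.652ms=21/10b +156.522ms=3/10b
5) 1252.174ms=12/5b +313.043ms=3/5b
6) 1565.217ms=3b +782.609ms=3/2b
7) 2347.826ms=9/2b +782.609ms=3/2b
Σ=6b of 6 (115bpm 3/4) — PASS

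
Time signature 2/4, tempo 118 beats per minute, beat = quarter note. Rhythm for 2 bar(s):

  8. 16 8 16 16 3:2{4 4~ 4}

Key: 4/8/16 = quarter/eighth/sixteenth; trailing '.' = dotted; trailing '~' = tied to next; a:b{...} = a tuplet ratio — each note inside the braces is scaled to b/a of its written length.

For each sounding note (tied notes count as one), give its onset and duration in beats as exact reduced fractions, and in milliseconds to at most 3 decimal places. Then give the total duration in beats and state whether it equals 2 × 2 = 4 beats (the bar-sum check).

1) 0.0ms=0b +381.356ms=3/4b
2) 381.356ms=3/4b +127.119ms=1/4b
3) 508.475ms=1b +254.237ms=1/2b
4) 762.712ms=3/2b +127.119ms=1/4b
5) 889.831ms=7/4b +127.119ms=1/4b
6) 1016.949ms=2b +338.983ms=2/3b
7) 1355.932ms=8/3b +677.966ms=4/3b
Σ=4b of 4 (118bpm 2/4) — PASS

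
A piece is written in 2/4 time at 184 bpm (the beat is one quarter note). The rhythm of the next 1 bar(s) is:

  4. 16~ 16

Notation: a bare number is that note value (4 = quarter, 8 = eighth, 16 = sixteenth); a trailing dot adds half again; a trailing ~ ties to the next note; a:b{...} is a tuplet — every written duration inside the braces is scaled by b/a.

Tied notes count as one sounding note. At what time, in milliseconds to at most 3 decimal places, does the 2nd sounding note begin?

1. 0.0ms @ 0 + 489.13ms (3/2)
2. 489.13ms @ 3/2 + 163.043ms (1/2)

note 2 onset = 3/2b = 489.13ms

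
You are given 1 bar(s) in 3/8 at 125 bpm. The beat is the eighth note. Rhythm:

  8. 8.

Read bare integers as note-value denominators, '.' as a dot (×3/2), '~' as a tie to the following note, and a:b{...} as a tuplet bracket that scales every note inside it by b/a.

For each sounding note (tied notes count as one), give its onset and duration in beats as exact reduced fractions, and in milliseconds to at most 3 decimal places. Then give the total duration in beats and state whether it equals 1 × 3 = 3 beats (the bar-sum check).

1) 0.0ms=0b +720.0ms=3/2b
2) 720.0ms=3/2b +720.0ms=3/2b
Σ=3b of 3 (125bpm 3/8) — PASS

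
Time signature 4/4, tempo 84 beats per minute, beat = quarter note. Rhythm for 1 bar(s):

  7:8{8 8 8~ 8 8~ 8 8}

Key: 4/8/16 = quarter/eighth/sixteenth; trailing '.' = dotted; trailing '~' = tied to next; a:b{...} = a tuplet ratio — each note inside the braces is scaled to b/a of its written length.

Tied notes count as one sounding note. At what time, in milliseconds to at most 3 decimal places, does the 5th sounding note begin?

1. 0.0ms @ 0 + 408.163ms (4/7)
2. 408.163ms @ 4/7 + 408.163ms (4/7)
3. 816.327ms @ 8/7 + 816.327ms (8/7)
4. 1632.653ms @ 16/7 + 816.327ms (8/7)
5. 2448.98ms @ 24/7 + 408.163ms (4/7)

note 5 onset = 24/7b = 2448.98ms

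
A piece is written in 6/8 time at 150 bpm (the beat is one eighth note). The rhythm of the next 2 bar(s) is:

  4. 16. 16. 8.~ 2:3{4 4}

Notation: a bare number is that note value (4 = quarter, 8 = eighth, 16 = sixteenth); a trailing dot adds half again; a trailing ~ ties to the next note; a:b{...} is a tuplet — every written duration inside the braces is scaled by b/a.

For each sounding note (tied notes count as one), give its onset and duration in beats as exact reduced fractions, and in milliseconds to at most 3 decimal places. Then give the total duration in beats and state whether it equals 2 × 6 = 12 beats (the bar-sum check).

1) 0.0ms=0b +1200.0ms=3b
2) 1200.0ms=3b +300.0ms=3/4b
3) 1500.0ms=15/4b +300.0ms=3/4b
4) 1800.0ms=9/2b +1800.0ms=9/2b
5) 3600.0ms=9b +1200.0ms=3b
Σ=12b of 12 (150bpm 6/8) — PASS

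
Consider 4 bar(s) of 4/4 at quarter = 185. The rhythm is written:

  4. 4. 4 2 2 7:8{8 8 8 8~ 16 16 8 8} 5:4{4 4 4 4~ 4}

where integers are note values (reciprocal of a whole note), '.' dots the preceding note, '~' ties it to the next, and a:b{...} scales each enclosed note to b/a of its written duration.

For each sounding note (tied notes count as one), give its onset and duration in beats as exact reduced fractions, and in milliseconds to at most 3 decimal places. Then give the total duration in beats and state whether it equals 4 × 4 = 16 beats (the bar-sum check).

1) 0.0ms=0b +486.486ms=3/2b
2) 486.486ms=3/2b +486.486ms=3/2b
3) 972.973ms=3b +324.324ms=1b
4) 1297.297ms=4b +648.649ms=2b
5) 1945.946ms=6b +648.649ms=2b
6) 2594.595ms=8b +185.328ms=4/7b
7) 2779.923ms=60/7b +185.328ms=4/7b
8) 2965.251ms=64/7b +185.328ms=4/7b
9) 3150.579ms=68/7b +277.992ms=6/7b
10) 3428.571ms=74/7b +92.664ms=2/7b
11) 3521.236ms=76/7b +185.328ms=4/7b
12) 3706.564ms=80/7b +185.328ms=4/7b
13) 3891.892ms=12b +259.459ms=4/5b
14) 4151.351ms=64/5b +259.459ms=4/5b
15) 4410.811ms=68/5b +259.459ms=4/5b
16) 4670.27ms=72/5b +518.919ms=8/5b
Σ=16b of 16 (185bpm 4/4) — PASS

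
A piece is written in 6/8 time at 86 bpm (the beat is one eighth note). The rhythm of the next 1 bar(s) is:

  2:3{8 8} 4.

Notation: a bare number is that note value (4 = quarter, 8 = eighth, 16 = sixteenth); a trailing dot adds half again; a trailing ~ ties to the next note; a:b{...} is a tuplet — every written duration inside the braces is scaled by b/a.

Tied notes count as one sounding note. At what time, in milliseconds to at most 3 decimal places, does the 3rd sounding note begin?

1. 0.0ms @ 0 + 1046.512ms (3/2)
2. 1046.512ms @ 3/2 + 1046.512ms (3/2)
3. 2093.023ms @ 3 + 2093.023ms (3)

note 3 onset = 3b = 2093.023ms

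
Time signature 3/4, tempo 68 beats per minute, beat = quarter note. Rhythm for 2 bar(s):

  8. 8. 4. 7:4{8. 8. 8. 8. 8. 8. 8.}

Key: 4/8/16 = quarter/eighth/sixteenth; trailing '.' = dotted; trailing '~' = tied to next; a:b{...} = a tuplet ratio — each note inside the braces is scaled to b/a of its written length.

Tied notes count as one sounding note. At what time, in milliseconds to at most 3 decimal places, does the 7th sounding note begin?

note 7 onset = 30/7b = 3781.513ms

1. 0.0ms @ 0 + 661.765ms (3/4)
2. 661.765ms @ 3/4 + 661.765ms (3/4)
3. 1323.529ms @ 3/2 + 1323.529ms (3/2)
4. 2647.059ms @ 3 + 378.151ms (3/7)
5. 3025.21ms @ 24/7 + 378.151ms (3/7)
6. 3403.361ms @ 27/7 + 378.151ms (3/7)
7. 3781.513ms @ 30/7 + 378.151ms (3/7)
8. 4159.664ms @ 33/7 + 378.151ms (3/7)
9. 4537.815ms @ 36/7 + 378.151ms (3/7)
10. 4915.966ms @ 39/7 + 378.151ms (3/7)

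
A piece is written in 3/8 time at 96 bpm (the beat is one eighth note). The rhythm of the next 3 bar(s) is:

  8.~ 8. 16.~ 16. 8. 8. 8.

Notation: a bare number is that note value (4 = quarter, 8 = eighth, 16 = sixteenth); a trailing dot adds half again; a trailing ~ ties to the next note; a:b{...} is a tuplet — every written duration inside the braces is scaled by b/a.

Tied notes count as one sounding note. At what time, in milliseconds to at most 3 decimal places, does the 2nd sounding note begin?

1. 0.0ms @ 0 + 1875.0ms (3)
2. 1875.0ms @ 3 + 937.5ms (3/2)
3. 2812.5ms @ 9/2 + 937.5ms (3/2)
4. 3750.0ms @ 6 + 937.5ms (3/2)
5. 4687.5ms @ 15/2 + 937.5ms (3/2)

note 2 onset = 3b = 1875.0ms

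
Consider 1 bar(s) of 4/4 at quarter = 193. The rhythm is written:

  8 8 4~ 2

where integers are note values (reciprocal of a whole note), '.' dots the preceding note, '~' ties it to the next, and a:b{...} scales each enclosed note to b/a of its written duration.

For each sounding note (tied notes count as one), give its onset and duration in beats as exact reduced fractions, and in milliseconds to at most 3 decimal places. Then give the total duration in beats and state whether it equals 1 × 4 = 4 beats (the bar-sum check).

1) 0.0ms=0b +155.44ms=1/2b
2) 155.44ms=1/2b +155.44ms=1/2b
3) 310.881ms=1b +932.642ms=3b
Σ=4b of 4 (193bpm 4/4) — PASS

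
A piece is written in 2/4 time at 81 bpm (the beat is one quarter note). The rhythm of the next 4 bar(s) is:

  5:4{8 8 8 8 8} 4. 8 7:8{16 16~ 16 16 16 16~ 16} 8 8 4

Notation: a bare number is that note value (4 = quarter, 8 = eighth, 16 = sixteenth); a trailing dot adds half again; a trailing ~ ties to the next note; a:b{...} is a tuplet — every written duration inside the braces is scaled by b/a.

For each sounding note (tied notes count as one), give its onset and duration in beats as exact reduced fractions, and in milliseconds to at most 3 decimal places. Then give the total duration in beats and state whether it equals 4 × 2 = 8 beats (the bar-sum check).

1) 0.0ms=0b +296.296ms=2/5b
2) 296.296ms=2/5b +296.296ms=2/5b
3) 592.593ms=4/5b +296.296ms=2/5b
4) 888.889ms=6/5b +296.296ms=2/5b
5) 1185.185ms=8/5b +296.296ms=2/5b
6) 1481.481ms=2b +1111.111ms=3/2b
7) 2592.593ms=7/2b +370.37ms=1/2b
8) 2962.963ms=4b +211.64ms=2/7b
9) 3174.603ms=30/7b +423.28ms=4/7b
10) 3597.884ms=34/7b +211.64ms=2/7b
11) 3809.524ms=36/7b +211.64ms=2/7b
12) 4021.164ms=38/7b +423.28ms=4/7b
13) 4444.444ms=6b +370.37ms=1/2b
14) 4814.815ms=13/2b +370.37ms=1/2b
15) 5185.185ms=7b +740.741ms=1b
Σ=8b of 8 (81bpm 2/4) — PASS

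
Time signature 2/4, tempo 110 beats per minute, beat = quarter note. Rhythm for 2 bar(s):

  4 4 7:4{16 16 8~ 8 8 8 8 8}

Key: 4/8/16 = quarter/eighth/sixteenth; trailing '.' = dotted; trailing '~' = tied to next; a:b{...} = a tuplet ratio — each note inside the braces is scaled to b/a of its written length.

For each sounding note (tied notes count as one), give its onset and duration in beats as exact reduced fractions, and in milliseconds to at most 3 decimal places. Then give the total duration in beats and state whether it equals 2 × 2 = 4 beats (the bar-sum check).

1) 0.0ms=0b +545.455ms=1b
2) 545.455ms=1b +545.455ms=1b
3) 1090.909ms=2b +77.922ms=1/7b
4) 1168.831ms=15/7b +77.922ms=1/7b
5) 1246.753ms=16/7b +311.688ms=4/7b
6) 1558.442ms=20/7b +155.844ms=2/7b
7) 1714.286ms=22/7b +155.844ms=2/7b
8) 1870.13ms=24/7b +155.844ms=2/7b
9) 2025.974ms=26/7b +155.844ms=2/7b
Σ=4b of 4 (110bpm 2/4) — PASS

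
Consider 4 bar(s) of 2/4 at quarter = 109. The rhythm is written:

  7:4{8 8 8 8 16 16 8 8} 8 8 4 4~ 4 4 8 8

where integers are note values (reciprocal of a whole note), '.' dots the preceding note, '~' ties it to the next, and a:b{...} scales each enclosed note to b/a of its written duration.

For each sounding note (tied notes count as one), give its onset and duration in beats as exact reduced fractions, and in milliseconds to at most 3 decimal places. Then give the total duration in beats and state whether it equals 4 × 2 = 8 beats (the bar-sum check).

1) 0.0ms=0b +157.274ms=2/7b
2) 157.274ms=2/7b +157.274ms=2/7b
3) 314.548ms=4/7b +157.274ms=2/7b
4) 471.822ms=6/7b +157.274ms=2/7b
5) 629.096ms=8/7b +78.637ms=1/7b
6) 707.733ms=9/7b +78.637ms=1/7b
7) 786.37ms=10/7b +157.274ms=2/7b
8) 943.644ms=12/7b +157.274ms=2/7b
9) 1100.917ms=2b +275.229ms=1/2b
10) 1376.147ms=5/2b +275.229ms=1/2b
11) 1651.376ms=3b +550.459ms=1b
12) 2201.835ms=4b +1100.917ms=2b
13) 3302.752ms=6b +550.459ms=1b
14) 3853.211ms=7b +275.229ms=1/2b
15) 4128.44ms=15/2b +275.229ms=1/2b
Σ=8b of 8 (109bpm 2/4) — PASS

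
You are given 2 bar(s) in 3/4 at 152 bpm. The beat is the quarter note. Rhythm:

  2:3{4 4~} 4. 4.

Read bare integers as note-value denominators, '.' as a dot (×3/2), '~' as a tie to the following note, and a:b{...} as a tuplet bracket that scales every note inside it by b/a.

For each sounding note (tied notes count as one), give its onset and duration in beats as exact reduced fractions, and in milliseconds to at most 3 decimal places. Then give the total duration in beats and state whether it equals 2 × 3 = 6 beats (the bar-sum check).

1) 0.0ms=0b +592.105ms=3/2b
2) 592.105ms=3/2b +1184.211ms=3b
3) 1776.316ms=9/2b +592.105ms=3/2b
Σ=6b of 6 (152bpm 3/4) — PASS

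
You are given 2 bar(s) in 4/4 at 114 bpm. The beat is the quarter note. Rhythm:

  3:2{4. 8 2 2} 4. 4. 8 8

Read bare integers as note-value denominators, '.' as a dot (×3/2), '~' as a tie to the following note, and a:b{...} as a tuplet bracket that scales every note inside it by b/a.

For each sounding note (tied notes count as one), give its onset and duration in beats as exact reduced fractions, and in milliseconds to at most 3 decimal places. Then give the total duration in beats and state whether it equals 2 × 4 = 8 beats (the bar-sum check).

1) 0.0ms=0b +526.316ms=1b
2) 526.316ms=1b +175.439ms=1/3b
3) 701.754ms=4/3b +701.754ms=4/3b
4) 1403.509ms=8/3b +701.754ms=4/3b
5) 2105.263ms=4b +789.474ms=3/2b
6) 2894.737ms=11/2b +789.474ms=3/2b
7) 3684.211ms=7b +263.158ms=1/2b
8) 3947.368ms=15/2b +263.158ms=1/2b
Σ=8b of 8 (114bpm 4/4) — PASS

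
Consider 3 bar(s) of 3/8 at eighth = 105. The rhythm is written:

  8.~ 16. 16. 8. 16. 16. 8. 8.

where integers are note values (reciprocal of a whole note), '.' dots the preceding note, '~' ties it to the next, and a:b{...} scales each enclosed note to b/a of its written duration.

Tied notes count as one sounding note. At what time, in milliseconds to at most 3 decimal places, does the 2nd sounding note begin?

1. 0.0ms @ 0 + 1285.714ms (9/4)
2. 1285.714ms @ 9/4 + 428.571ms (3/4)
3. 1714.286ms @ 3 + 857.143ms (3/2)
4. 2571.429ms @ 9/2 + 428.571ms (3/4)
5. 3000.0ms @ 21/4 + 428.571ms (3/4)
6. 3428.571ms @ 6 + 857.143ms (3/2)
7. 4285.714ms @ 15/2 + 857.143ms (3/2)

note 2 onset = 9/4b = 1285.714ms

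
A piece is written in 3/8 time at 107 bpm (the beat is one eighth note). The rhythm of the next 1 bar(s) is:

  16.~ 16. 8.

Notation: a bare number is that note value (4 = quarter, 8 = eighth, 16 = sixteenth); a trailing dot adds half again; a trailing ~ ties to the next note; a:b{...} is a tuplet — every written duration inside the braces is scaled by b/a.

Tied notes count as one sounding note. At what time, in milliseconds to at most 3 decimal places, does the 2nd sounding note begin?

note 2 onset = 3/2b = 841.121ms

1. 0.0ms @ 0 + 841.121ms (3/2)
2. 841.121ms @ 3/2 + 841.121ms (3/2)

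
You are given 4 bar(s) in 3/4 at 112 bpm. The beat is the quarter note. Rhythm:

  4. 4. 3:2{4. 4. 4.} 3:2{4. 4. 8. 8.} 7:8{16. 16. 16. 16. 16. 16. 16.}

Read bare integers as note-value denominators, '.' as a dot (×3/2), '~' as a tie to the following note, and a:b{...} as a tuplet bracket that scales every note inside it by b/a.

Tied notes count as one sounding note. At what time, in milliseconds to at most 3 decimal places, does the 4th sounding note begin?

note 4 onset = 4b = 2142.857ms

1. 0.0ms @ 0 + 803.571ms (3/2)
2. 803.571ms @ 3/2 + 803.571ms (3/2)
3. 1607.143ms @ 3 + 535.714ms (1)
4. 2142.857ms @ 4 + 535.714ms (1)
5. 2678.571ms @ 5 + 535.714ms (1)
6. 3214.286ms @ 6 + 535.714ms (1)
7. 3750.0ms @ 7 + 535.714ms (1)
8. 4285.714ms @ 8 + 267.857ms (1/2)
9. 4553.571ms @ 17/2 + 267.857ms (1/2)
10. 4821.429ms @ 9 + 229.592ms (3/7)
11. 5051.02ms @ 66/7 + 229.592ms (3/7)
12. 5280.612ms @ 69/7 + 229.592ms (3/7)
13. 5510.204ms @ 72/7 + 229.592ms (3/7)
14. 5739.796ms @ 75/7 + 229.592ms (3/7)
15. 5969.388ms @ 78/7 + 229.592ms (3/7)
16. 6198.98ms @ 81/7 + 229.592ms (3/7)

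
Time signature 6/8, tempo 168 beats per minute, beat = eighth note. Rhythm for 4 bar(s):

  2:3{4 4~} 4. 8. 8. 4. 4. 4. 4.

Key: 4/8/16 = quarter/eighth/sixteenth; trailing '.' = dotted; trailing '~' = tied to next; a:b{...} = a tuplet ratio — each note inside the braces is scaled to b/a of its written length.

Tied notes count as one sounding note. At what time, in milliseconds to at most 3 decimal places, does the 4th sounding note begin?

1. 0.0ms @ 0 + 1071.429ms (3)
2. 1071.429ms @ 3 + 2142.857ms (6)
3. 3214.286ms @ 9 + 535.714ms (3/2)
4. 3750.0ms @ 21/2 + 535.714ms (3/2)
5. 4285.714ms @ 12 + 1071.429ms (3)
6. 5357.143ms @ 15 + 1071.429ms (3)
7. 6428.571ms @ 18 + 1071.429ms (3)
8. 7500.0ms @ 21 + 1071.429ms (3)

note 4 onset = 21/2b = 3750.0ms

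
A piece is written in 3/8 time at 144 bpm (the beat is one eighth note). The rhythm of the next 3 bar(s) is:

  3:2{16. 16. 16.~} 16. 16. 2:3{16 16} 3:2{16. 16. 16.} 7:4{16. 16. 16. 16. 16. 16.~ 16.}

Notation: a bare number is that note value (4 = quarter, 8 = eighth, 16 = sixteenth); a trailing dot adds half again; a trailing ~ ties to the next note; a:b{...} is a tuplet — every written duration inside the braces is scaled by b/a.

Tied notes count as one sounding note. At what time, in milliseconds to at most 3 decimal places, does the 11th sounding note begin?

1. 0.0ms @ 0 + 208.333ms (1/2)
2. 208.333ms @ 1/2 + 208.333ms (1/2)
3. 416.667ms @ 1 + 520.833ms (5/4)
4. 937.5ms @ 9/4 + 312.5ms (3/4)
5. 1250.0ms @ 3 + 312.5ms (3/4)
6. 1562.5ms @ 15/4 + 312.5ms (3/4)
7. 1875.0ms @ 9/2 + 208.333ms (1/2)
8. 2083.333ms @ 5 + 208.333ms (1/2)
9. 2291.667ms @ 11/2 + 208.333ms (1/2)
10. 2500.0ms @ 6 + 178.571ms (3/7)
11. 2678.571ms @ 45/7 + 178.571ms (3/7)
12. 2857.143ms @ 48/7 + 178.571ms (3/7)
13. 3035.714ms @ 51/7 + 178.571ms (3/7)
14. 3214.286ms @ 54/7 + 178.571ms (3/7)
15. 3392.857ms @ 57/7 + 357.143ms (6/7)

note 11 onset = 45/7b = 2678.571ms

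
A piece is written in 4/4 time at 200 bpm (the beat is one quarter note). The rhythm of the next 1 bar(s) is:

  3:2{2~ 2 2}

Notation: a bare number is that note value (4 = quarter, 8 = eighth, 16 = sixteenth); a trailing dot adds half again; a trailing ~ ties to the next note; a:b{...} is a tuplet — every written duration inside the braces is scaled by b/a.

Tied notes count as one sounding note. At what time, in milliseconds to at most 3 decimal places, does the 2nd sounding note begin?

note 2 onset = 8/3b = 800.0ms

1. 0.0ms @ 0 + 800.0ms (8/3)
2. 800.0ms @ 8/3 + 400.0ms (4/3)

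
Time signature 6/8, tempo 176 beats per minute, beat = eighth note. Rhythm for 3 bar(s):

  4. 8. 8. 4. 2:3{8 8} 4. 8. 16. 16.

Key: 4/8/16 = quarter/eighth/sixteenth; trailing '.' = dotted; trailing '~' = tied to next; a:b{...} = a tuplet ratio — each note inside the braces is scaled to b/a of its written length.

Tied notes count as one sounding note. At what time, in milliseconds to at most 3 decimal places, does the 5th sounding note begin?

note 5 onset = 9b = 3068.182ms

1. 0.0ms @ 0 + 1022.727ms (3)
2. 1022.727ms @ 3 + 511.364ms (3/2)
3. 1534.091ms @ 9/2 + 511.364ms (3/2)
4. 2045.455ms @ 6 + 1022.727ms (3)
5. 3068.182ms @ 9 + 511.364ms (3/2)
6. 3579.545ms @ 21/2 + 511.364ms (3/2)
7. 4090.909ms @ 12 + 1022.727ms (3)
8. 5113.636ms @ 15 + 511.364ms (3/2)
9. 5625.0ms @ 33/2 + 255.682ms (3/4)
10. 5880.682ms @ 69/4 + 255.682ms (3/4)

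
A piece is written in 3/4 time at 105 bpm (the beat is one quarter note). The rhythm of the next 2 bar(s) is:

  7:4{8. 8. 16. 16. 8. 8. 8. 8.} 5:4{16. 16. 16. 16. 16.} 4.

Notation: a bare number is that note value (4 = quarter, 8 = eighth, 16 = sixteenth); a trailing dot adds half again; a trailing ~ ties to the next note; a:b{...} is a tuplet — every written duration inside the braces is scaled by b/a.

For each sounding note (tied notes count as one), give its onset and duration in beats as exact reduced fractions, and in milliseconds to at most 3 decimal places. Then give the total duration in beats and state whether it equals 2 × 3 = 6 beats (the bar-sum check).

1) 0.0ms=0b +244.898ms=3/7b
2) 244.898ms=3/7b +244.898ms=3/7b
3) 489.796ms=6/7b +122.449ms=3/14b
4) 612.245ms=15/14b +122.449ms=3/14b
5) 734.694ms=9/7b +244.898ms=3/7b
6) 979.592ms=12/7b +244.898ms=3/7b
7) 1224.49ms=15/7b +244.898ms=3/7b
8) 1469.388ms=18/7b +244.898ms=3/7b
9) 1714.286ms=3b +171.429ms=3/10b
10) 1885.714ms=33/10b +171.429ms=3/10b
11) 2057.143ms=18/5b +171.429ms=3/10b
12) 2228.571ms=39/10b +171.429ms=3/10b
13) 2400.0ms=21/5b +171.429ms=3/10b
14) 2571.429ms=9/2b +857.143ms=3/2b
Σ=6b of 6 (105bpm 3/4) — PASS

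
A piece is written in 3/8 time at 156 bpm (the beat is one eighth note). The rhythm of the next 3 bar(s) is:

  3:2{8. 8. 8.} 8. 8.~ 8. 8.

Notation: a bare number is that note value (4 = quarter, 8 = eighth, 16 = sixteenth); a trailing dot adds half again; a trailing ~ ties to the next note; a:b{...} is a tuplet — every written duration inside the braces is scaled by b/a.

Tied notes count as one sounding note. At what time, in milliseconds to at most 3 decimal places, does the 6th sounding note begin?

note 6 onset = 15/2b = 2884.615ms

1. 0.0ms @ 0 + 384.615ms (1)
2. 384.615ms @ 1 + 384.615ms (1)
3. 769.231ms @ 2 + 384.615ms (1)
4. 1153.846ms @ 3 + 576.923ms (3/2)
5. 1730.769ms @ 9/2 + 1153.846ms (3)
6. 2884.615ms @ 15/2 + 576.923ms (3/2)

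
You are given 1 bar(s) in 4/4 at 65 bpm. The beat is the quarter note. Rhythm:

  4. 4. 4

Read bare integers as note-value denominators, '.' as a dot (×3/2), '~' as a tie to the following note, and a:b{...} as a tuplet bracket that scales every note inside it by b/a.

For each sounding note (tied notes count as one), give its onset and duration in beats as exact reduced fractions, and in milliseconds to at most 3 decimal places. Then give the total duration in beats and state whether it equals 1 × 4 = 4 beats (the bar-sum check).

1) 0.0ms=0b +1384.615ms=3/2b
2) 1384.615ms=3/2b +1384.615ms=3/2b
3) 2769.231ms=3b +923.077ms=1b
Σ=4b of 4 (65bpm 4/4) — PASS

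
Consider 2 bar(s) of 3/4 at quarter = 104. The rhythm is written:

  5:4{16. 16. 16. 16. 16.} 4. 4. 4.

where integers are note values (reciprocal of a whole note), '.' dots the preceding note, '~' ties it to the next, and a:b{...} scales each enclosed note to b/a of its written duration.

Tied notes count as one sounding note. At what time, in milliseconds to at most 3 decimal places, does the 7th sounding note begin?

note 7 onset = 3b = 1730.769ms

1. 0.0ms @ 0 + 173.077ms (3/10)
2. 173.077ms @ 3/10 + 173.077ms (3/10)
3. 346.154ms @ 3/5 + 173.077ms (3/10)
4. 519.231ms @ 9/10 + 173.077ms (3/10)
5. 692.308ms @ 6/5 + 173.077ms (3/10)
6. 865.385ms @ 3/2 + 865.385ms (3/2)
7. 1730.769ms @ 3 + 865.385ms (3/2)
8. 2596.154ms @ 9/2 + 865.385ms (3/2)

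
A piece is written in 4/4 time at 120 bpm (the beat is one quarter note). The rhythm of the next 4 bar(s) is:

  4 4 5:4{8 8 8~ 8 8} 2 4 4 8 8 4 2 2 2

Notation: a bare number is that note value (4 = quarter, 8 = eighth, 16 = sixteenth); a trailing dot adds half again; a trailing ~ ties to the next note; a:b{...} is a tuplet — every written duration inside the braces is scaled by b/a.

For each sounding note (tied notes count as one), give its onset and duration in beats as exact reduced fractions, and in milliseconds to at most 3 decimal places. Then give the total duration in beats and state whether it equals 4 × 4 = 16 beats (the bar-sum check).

1) 0.0ms=0b +500.0ms=1b
2) 500.0ms=1b +500.0ms=1b
3) 1000.0ms=2b +200.0ms=2/5b
4) 1200.0ms=12/5b +200.0ms=2/5b
5) 1400.0ms=14/5b +400.0ms=4/5b
6) 1800.0ms=18/5b +200.0ms=2/5b
7) 2000.0ms=4b +1000.0ms=2b
8) 3000.0ms=6b +500.0ms=1b
9) 3500.0ms=7b +500.0ms=1b
10) 4000.0ms=8b +250.0ms=1/2b
11) 4250.0ms=17/2b +250.0ms=1/2b
12) 4500.0ms=9b +500.0ms=1b
13) 5000.0ms=10b +1000.0ms=2b
14) 6000.0ms=12b +1000.0ms=2b
15) 7000.0ms=14b +1000.0ms=2b
Σ=16b of 16 (120bpm 4/4) — PASS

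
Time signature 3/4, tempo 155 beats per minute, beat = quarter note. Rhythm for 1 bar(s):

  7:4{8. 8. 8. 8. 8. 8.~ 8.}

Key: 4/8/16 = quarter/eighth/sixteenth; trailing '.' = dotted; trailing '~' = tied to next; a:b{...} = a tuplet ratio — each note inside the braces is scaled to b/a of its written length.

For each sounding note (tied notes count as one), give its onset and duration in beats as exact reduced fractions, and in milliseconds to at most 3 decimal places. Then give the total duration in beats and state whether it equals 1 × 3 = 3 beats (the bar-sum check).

1) 0.0ms=0b +165.899ms=3/7b
2) 165.899ms=3/7b +165.899ms=3/7b
3) 331.797ms=6/7b +165.899ms=3/7b
4) 497.696ms=9/7b +165.899ms=3/7b
5) 663.594ms=12/7b +165.899ms=3/7b
6) 829.493ms=15/7b +331.797ms=6/7b
Σ=3b of 3 (155bpm 3/4) — PASS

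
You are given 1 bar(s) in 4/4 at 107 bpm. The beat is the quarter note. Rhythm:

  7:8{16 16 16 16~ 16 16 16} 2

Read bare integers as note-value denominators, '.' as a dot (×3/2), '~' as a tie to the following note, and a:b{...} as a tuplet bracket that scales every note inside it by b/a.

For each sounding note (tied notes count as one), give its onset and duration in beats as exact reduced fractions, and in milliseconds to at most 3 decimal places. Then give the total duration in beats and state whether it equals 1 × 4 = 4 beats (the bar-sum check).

1) 0.0ms=0b +160.214ms=2/7b
2) 160.214ms=2/7b +160.214ms=2/7b
3) 320.427ms=4/7b +160.214ms=2/7b
4) 480.641ms=6/7b +320.427ms=4/7b
5) 801.068ms=10/7b +160.214ms=2/7b
6) 961.282ms=12/7b +160.214ms=2/7b
7) 1121.495ms=2b +1121.495ms=2b
Σ=4b of 4 (107bpm 4/4) — PASS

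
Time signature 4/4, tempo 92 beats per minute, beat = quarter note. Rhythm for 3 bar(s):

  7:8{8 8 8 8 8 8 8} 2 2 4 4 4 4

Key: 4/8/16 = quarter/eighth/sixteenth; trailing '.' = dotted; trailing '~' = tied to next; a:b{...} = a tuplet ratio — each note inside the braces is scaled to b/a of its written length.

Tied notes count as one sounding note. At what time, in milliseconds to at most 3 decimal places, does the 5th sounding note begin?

1. 0.0ms @ 0 + 372.671ms (4/7)
2. 372.671ms @ 4/7 + 372.671ms (4/7)
3. 745.342ms @ 8/7 + 372.671ms (4/7)
4. 1118.012ms @ 12/7 + 372.671ms (4/7)
5. 1490.683ms @ 16/7 + 372.671ms (4/7)
6. 1863.354ms @ 20/7 + 372.671ms (4/7)
7. 2236.025ms @ 24/7 + 372.671ms (4/7)
8. 2608.696ms @ 4 + 1304.348ms (2)
9. 3913.043ms @ 6 + 1304.348ms (2)
10. 5217.391ms @ 8 + 652.174ms (1)
11. 5869.565ms @ 9 + 652.174ms (1)
12. 6521.739ms @ 10 + 652.174ms (1)
13. 7173.913ms @ 11 + 652.174ms (1)

note 5 onset = 16/7b = 1490.683ms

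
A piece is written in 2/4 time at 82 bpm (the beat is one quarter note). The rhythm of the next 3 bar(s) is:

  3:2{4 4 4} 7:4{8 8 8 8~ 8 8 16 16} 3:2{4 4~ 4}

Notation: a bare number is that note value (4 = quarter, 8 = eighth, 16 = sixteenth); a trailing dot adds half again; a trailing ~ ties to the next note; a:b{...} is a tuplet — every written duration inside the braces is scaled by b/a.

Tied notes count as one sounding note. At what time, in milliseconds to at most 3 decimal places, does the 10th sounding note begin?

1. 0.0ms @ 0 + 487.805ms (2/3)
2. 487.805ms @ 2/3 + 487.805ms (2/3)
3. 975.61ms @ 4/3 + 487.805ms (2/3)
4. 1463.415ms @ 2 + 209.059ms (2/7)
5. 1672.474ms @ 16/7 + 209.059ms (2/7)
6. 1881.533ms @ 18/7 + 209.059ms (2/7)
7. 2090.592ms @ 20/7 + 418.118ms (4/7)
8. 2508.711ms @ 24/7 + 209.059ms (2/7)
9. 2717.77ms @ 26/7 + 104.53ms (1/7)
10. 2822.3ms @ 27/7 + 104.53ms (1/7)
11. 2926.829ms @ 4 + 487.805ms (2/3)
12. 3414.634ms @ 14/3 + 975.61ms (4/3)

note 10 onset = 27/7b = 2822.3ms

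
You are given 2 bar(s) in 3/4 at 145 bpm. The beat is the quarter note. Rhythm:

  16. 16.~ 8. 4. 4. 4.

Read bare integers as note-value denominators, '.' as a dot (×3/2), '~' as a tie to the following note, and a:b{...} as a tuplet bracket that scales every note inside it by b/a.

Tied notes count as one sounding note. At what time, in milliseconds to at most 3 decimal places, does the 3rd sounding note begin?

1. 0.0ms @ 0 + 155.172ms (3/8)
2. 155.172ms @ 3/8 + 465.517ms (9/8)
3. 620.69ms @ 3/2 + 620.69ms (3/2)
4. 1241.379ms @ 3 + 620.69ms (3/2)
5. 1862.069ms @ 9/2 + 620.69ms (3/2)

note 3 onset = 3/2b = 620.69ms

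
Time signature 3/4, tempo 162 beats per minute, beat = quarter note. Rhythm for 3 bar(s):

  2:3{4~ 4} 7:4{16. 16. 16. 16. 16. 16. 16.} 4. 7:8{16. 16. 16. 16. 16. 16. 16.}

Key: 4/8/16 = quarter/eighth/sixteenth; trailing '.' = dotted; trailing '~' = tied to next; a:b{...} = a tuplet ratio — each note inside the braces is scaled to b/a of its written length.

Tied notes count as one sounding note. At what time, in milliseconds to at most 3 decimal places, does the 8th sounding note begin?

1. 0.0ms @ 0 + 1111.111ms (3)
2. 1111.111ms @ 3 + 79.365ms (3/14)
3. 1190.476ms @ 45/14 + 79.365ms (3/14)
4. 1269.841ms @ 24/7 + 79.365ms (3/14)
5. 1349.206ms @ 51/14 + 79.365ms (3/14)
6. 1428.571ms @ 27/7 + 79.365ms (3/14)
7. 1507.937ms @ 57/14 + 79.365ms (3/14)
8. 1587.302ms @ 30/7 + 79.365ms (3/14)
9. 1666.667ms @ 9/2 + 555.556ms (3/2)
10. 2222.222ms @ 6 + 158.73ms (3/7)
11. 2380.952ms @ 45/7 + 158.73ms (3/7)
12. 2539.683ms @ 48/7 + 158.73ms (3/7)
13. 2698.413ms @ 51/7 + 158.73ms (3/7)
14. 2857.143ms @ 54/7 + 158.73ms (3/7)
15. 3015.873ms @ 57/7 + 158.73ms (3/7)
16. 3174.603ms @ 60/7 + 158.73ms (3/7)

note 8 onset = 30/7b = 1587.302ms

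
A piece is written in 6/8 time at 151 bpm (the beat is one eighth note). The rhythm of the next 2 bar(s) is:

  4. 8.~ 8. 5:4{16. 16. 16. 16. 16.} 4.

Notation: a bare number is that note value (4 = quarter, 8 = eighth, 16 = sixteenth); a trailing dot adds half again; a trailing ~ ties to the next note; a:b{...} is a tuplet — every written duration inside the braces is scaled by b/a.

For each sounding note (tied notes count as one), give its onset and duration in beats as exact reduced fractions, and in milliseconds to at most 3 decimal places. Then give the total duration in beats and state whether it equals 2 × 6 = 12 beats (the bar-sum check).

1) 0.0ms=0b +1192.053ms=3b
2) 1192.053ms=3b +1192.053ms=3b
3) 2384.106ms=6b +238.411ms=3/5b
4) 2622.517ms=33/5b +238.411ms=3/5b
5) 2860.927ms=36/5b +238.411ms=3/5b
6) 3099.338ms=39/5b +238.411ms=3/5b
7) 3337.748ms=42/5b +238.411ms=3/5b
8) 3576.159ms=9b +1192.053ms=3b
Σ=12b of 12 (151bpm 6/8) — PASS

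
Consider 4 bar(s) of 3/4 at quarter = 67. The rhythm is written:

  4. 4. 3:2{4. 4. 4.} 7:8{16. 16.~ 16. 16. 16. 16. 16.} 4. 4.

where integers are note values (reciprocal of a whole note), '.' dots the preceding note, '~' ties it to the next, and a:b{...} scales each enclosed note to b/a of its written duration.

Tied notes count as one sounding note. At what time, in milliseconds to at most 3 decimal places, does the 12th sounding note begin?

note 12 onset = 9b = 8059.701ms

1. 0.0ms @ 0 + 1343.284ms (3/2)
2. 1343.284ms @ 3/2 + 1343.284ms (3/2)
3. 2686.567ms @ 3 + 895.522ms (1)
4. 3582.09ms @ 4 + 895.522ms (1)
5. 4477.612ms @ 5 + 895.522ms (1)
6. 5373.134ms @ 6 + 383.795ms (3/7)
7. 5756.93ms @ 45/7 + 767.591ms (6/7)
8. 6524.52ms @ 51/7 + 383.795ms (3/7)
9. 6908.316ms @ 54/7 + 383.795ms (3/7)
10. 7292.111ms @ 57/7 + 383.795ms (3/7)
11. 7675.906ms @ 60/7 + 383.795ms (3/7)
12. 8059.701ms @ 9 + 1343.284ms (3/2)
13. 9402.985ms @ 21/2 + 1343.284ms (3/2)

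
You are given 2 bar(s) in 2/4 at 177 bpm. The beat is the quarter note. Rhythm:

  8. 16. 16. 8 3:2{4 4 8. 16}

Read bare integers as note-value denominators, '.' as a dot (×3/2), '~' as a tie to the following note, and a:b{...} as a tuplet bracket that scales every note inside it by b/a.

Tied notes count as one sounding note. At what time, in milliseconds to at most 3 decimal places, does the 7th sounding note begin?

1. 0.0ms @ 0 + 254.237ms (3/4)
2. 254.237ms @ 3/4 + 127.119ms (3/8)
3. 381.356ms @ 9/8 + 127.119ms (3/8)
4. 508.475ms @ 3/2 + 169.492ms (1/2)
5. 677.966ms @ 2 + 225.989ms (2/3)
6. 903.955ms @ 8/3 + 225.989ms (2/3)
7. 1129.944ms @ 10/3 + 169.492ms (1/2)
8. 1299.435ms @ 23/6 + 56.497ms (1/6)

note 7 onset = 10/3b = 1129.944ms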